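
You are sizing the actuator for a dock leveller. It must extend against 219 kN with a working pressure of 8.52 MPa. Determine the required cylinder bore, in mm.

D ≈ 181 mm

Extension force acts on the full piston face: F = P × (π/4)D².
D = √(4F / (πP)) = √(4 × 219 kN / (π × 8.52 MPa))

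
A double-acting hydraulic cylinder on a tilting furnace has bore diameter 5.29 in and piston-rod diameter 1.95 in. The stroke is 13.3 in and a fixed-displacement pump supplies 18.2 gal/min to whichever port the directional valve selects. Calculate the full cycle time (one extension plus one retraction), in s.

Cap-side area A_cap = π/4 × (5.29 in)² = 21.98 in^2
Rod-side annular area A_ann = π/4 × (5.29² − 1.95²) = 18.99 in^2
t_ext = A_cap·L/Q = 4.172 s
t_ret = A_ann·L/Q = 3.605 s
t_cycle = t_ext + t_ret

t ≈ 7.78 s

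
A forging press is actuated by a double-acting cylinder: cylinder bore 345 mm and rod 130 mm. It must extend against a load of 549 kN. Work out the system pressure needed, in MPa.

Cap-side area A_cap = π/4 × (345 mm)² = 93480 mm^2
P = F / A = 549 kN / A

P ≈ 5.87 MPa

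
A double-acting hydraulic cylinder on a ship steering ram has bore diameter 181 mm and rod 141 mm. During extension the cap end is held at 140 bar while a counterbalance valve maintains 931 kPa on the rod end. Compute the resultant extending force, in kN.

Cap-side area A_cap = π/4 × (181 mm)² = 25730 mm^2
Rod-side annular area A_ann = π/4 × (181² − 141²) = 10120 mm^2
Net thrust = P_cap·A_cap − P_rod·A_ann = 360.2 kN − 9.418 kN

F ≈ 351 kN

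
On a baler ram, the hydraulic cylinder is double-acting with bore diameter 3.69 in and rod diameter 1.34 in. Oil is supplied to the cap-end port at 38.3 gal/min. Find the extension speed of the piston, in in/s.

Cap-side area A_cap = π/4 × (3.69 in)² = 10.69 in^2
v = Q / A

v ≈ 13.8 in/s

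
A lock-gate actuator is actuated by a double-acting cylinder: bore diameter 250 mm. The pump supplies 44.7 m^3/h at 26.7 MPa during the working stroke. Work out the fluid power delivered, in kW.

W ≈ 332 kW

Hydraulic power = P × Q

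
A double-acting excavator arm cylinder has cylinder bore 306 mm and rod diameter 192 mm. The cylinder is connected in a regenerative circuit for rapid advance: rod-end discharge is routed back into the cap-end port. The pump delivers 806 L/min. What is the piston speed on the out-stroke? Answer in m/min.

v ≈ 27.8 m/min

In regeneration the rod-end outflow joins the pump flow into the cap end, so the net volume the pump must supply per unit advance equals the rod cross-section area.
Rod cross-section A_rod = π/4 × (192 mm)² = 28950 mm^2
v = Q_pump / A_rod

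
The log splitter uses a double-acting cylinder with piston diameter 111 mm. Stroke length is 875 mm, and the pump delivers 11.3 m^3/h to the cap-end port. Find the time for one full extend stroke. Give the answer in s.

Cap-side area A_cap = π/4 × (111 mm)² = 9677 mm^2
Swept volume V = A × L; t = V / Q = A·L / Q

t ≈ 2.70 s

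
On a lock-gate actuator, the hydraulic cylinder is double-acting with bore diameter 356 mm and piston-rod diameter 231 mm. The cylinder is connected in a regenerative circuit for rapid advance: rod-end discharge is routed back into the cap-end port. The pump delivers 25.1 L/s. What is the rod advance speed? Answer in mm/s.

In regeneration the rod-end outflow joins the pump flow into the cap end, so the net volume the pump must supply per unit advance equals the rod cross-section area.
Rod cross-section A_rod = π/4 × (231 mm)² = 41910 mm^2
v = Q_pump / A_rod

v ≈ 599 mm/s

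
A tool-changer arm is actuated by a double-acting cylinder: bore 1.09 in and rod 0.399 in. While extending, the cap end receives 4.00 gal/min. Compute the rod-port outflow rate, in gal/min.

Cap-side area A_cap = π/4 × (1.09 in)² = 0.9331 in^2
Rod-side annular area A_ann = π/4 × (1.09² − 0.399²) = 0.8081 in^2
Piston speed v = Q_in/A_cap; rod-end outflow Q_out = v × A_ann = Q_in × A_ann/A_cap.

Q_out ≈ 3.46 gal/min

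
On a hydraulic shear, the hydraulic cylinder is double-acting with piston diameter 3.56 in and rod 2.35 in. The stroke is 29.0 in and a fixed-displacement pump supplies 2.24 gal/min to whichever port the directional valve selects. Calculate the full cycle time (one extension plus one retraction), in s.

Cap-side area A_cap = π/4 × (3.56 in)² = 9.954 in^2
Rod-side annular area A_ann = π/4 × (3.56² − 2.35²) = 5.616 in^2
t_ext = A_cap·L/Q = 33.47 s
t_ret = A_ann·L/Q = 18.89 s
t_cycle = t_ext + t_ret

t ≈ 52.4 s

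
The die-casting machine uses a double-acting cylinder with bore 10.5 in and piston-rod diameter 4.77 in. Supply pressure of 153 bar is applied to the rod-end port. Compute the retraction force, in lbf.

Rod-side annular area A_ann = π/4 × (10.5² − 4.77²) = 68.72 in^2
On retraction the pressure acts on the annular area (bore minus rod).
F = P × A_ann

F ≈ 1.52e5 lbf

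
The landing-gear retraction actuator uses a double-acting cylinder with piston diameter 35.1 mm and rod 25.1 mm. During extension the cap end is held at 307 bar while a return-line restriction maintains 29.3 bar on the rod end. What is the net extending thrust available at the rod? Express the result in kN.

Cap-side area A_cap = π/4 × (35.1 mm)² = 967.6 mm^2
Rod-side annular area A_ann = π/4 × (35.1² − 25.1²) = 472.8 mm^2
Net thrust = P_cap·A_cap − P_rod·A_ann = 29.71 kN − 1.385 kN

F ≈ 28.3 kN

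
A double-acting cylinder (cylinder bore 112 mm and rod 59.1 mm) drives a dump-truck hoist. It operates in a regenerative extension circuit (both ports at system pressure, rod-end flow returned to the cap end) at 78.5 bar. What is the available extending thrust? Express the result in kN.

F ≈ 21.5 kN

With equal pressure on both faces, forces on the annular region cancel; the net push is pressure × rod cross-section.
Rod cross-section A_rod = π/4 × (59.1 mm)² = 2743 mm^2
F = P × A_rod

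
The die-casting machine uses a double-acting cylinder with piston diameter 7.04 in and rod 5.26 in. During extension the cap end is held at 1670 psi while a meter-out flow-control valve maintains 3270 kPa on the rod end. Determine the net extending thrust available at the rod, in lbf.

Cap-side area A_cap = π/4 × (7.04 in)² = 38.93 in^2
Rod-side annular area A_ann = π/4 × (7.04² − 5.26²) = 17.20 in^2
Net thrust = P_cap·A_cap − P_rod·A_ann = 65010 lbf − 8155 lbf

F ≈ 56900 lbf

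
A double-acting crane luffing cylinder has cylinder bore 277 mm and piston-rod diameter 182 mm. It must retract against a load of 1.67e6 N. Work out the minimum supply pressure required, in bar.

Rod-side annular area A_ann = π/4 × (277² − 182²) = 34250 mm^2
Retraction: pressure acts on the annular area.
P = F / A = 1.67e6 N / A

P ≈ 488 bar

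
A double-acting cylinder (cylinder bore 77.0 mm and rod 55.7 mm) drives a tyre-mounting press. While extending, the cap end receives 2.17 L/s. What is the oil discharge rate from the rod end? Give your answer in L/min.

Q_out ≈ 62.1 L/min

Cap-side area A_cap = π/4 × (77.0 mm)² = 4657 mm^2
Rod-side annular area A_ann = π/4 × (77.0² − 55.7²) = 2220 mm^2
Piston speed v = Q_in/A_cap; rod-end outflow Q_out = v × A_ann = Q_in × A_ann/A_cap.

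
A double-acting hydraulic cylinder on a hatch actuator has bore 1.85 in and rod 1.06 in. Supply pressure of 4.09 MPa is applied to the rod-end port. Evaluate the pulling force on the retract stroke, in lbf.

Rod-side annular area A_ann = π/4 × (1.85² − 1.06²) = 1.806 in^2
On retraction the pressure acts on the annular area (bore minus rod).
F = P × A_ann

F ≈ 1070 lbf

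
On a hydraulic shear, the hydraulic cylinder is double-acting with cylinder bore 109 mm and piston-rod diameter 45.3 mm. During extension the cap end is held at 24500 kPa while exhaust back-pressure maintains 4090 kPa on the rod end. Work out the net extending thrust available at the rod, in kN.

F ≈ 197 kN

Cap-side area A_cap = π/4 × (109 mm)² = 9331 mm^2
Rod-side annular area A_ann = π/4 × (109² − 45.3²) = 7720 mm^2
Net thrust = P_cap·A_cap − P_rod·A_ann = 228.6 kN − 31.57 kN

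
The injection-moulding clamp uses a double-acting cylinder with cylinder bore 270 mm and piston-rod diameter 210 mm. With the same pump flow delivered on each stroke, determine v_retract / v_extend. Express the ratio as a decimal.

Cap-side area A_cap = π/4 × (270 mm)² = 57260 mm^2
Rod-side annular area A_ann = π/4 × (270² − 210²) = 22620 mm^2
For equal Q, v ∝ 1/A, so v_ret/v_ext = A_cap/A_ann.

v_ret/v_ext ≈ 2.53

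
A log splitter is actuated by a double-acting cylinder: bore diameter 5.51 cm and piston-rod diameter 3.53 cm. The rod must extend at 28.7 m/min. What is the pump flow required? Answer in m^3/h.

Cap-side area A_cap = π/4 × (5.51 cm)² = 23.84 cm^2
Q = A × v

Q ≈ 4.11 m^3/h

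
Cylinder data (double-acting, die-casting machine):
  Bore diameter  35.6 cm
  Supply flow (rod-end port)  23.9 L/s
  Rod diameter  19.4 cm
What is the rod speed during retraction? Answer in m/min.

v ≈ 20.5 m/min

Rod-side annular area A_ann = π/4 × (35.6² − 19.4²) = 699.8 cm^2
Flow into the rod-end port fills the annular volume.
v = Q / A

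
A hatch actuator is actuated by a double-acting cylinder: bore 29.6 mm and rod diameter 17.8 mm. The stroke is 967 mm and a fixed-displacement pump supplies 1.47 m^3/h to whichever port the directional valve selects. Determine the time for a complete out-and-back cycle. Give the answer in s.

t ≈ 2.67 s

Cap-side area A_cap = π/4 × (29.6 mm)² = 688.1 mm^2
Rod-side annular area A_ann = π/4 × (29.6² − 17.8²) = 439.3 mm^2
t_ext = A_cap·L/Q = 1.630 s
t_ret = A_ann·L/Q = 1.040 s
t_cycle = t_ext + t_ret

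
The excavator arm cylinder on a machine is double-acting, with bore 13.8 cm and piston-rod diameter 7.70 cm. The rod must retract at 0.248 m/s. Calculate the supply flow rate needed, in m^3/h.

Q ≈ 9.20 m^3/h

Rod-side annular area A_ann = π/4 × (13.8² − 7.70²) = 103.0 cm^2
Q = A × v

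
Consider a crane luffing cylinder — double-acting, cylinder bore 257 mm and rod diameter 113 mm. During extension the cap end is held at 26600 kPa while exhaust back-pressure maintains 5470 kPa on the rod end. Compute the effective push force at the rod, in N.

F ≈ 1.15e6 N

Cap-side area A_cap = π/4 × (257 mm)² = 51870 mm^2
Rod-side annular area A_ann = π/4 × (257² − 113²) = 41850 mm^2
Net thrust = P_cap·A_cap − P_rod·A_ann = 1.380e6 N − 2.289e5 N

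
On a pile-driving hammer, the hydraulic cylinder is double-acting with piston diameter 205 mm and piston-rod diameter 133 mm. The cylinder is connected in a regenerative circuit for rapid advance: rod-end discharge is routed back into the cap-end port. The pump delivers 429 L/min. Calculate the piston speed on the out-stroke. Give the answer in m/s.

v ≈ 0.515 m/s

In regeneration the rod-end outflow joins the pump flow into the cap end, so the net volume the pump must supply per unit advance equals the rod cross-section area.
Rod cross-section A_rod = π/4 × (133 mm)² = 13890 mm^2
v = Q_pump / A_rod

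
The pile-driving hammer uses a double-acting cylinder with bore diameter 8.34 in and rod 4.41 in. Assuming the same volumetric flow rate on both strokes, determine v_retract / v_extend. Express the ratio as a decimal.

Cap-side area A_cap = π/4 × (8.34 in)² = 54.63 in^2
Rod-side annular area A_ann = π/4 × (8.34² − 4.41²) = 39.35 in^2
For equal Q, v ∝ 1/A, so v_ret/v_ext = A_cap/A_ann.

v_ret/v_ext ≈ 1.39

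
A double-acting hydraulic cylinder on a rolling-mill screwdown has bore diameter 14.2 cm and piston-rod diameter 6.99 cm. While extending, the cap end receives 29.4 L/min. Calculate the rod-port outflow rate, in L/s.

Q_out ≈ 0.371 L/s

Cap-side area A_cap = π/4 × (14.2 cm)² = 158.4 cm^2
Rod-side annular area A_ann = π/4 × (14.2² − 6.99²) = 120.0 cm^2
Piston speed v = Q_in/A_cap; rod-end outflow Q_out = v × A_ann = Q_in × A_ann/A_cap.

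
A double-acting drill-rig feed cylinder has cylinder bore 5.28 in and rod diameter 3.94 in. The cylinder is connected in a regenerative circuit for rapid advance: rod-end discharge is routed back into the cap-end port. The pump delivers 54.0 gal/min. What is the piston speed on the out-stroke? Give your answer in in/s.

v ≈ 17.1 in/s

In regeneration the rod-end outflow joins the pump flow into the cap end, so the net volume the pump must supply per unit advance equals the rod cross-section area.
Rod cross-section A_rod = π/4 × (3.94 in)² = 12.19 in^2
v = Q_pump / A_rod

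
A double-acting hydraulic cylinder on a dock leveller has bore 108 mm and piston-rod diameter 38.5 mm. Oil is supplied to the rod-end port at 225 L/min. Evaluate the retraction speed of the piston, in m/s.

Rod-side annular area A_ann = π/4 × (108² − 38.5²) = 7997 mm^2
Flow into the rod-end port fills the annular volume.
v = Q / A

v ≈ 0.469 m/s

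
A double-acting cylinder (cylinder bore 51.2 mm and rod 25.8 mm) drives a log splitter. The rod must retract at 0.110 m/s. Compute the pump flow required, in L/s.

Q ≈ 0.169 L/s

Rod-side annular area A_ann = π/4 × (51.2² − 25.8²) = 1536 mm^2
Q = A × v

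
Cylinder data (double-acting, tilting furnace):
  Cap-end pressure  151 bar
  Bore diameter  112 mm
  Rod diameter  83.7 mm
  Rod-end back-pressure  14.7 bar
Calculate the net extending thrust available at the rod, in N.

Cap-side area A_cap = π/4 × (112 mm)² = 9852 mm^2
Rod-side annular area A_ann = π/4 × (112² − 83.7²) = 4350 mm^2
Net thrust = P_cap·A_cap − P_rod·A_ann = 1.488e5 N − 6394 N

F ≈ 1.42e5 N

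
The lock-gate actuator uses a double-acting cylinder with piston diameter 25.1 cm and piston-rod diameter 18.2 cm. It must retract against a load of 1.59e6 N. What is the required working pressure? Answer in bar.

P ≈ 678 bar

Rod-side annular area A_ann = π/4 × (25.1² − 18.2²) = 234.7 cm^2
Retraction: pressure acts on the annular area.
P = F / A = 1.59e6 N / A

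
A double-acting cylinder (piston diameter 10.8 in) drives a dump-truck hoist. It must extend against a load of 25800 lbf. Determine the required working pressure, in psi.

P ≈ 282 psi

Cap-side area A_cap = π/4 × (10.8 in)² = 91.61 in^2
P = F / A = 25800 lbf / A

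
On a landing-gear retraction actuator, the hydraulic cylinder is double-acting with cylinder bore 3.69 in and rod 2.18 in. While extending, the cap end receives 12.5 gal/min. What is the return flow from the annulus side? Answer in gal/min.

Q_out ≈ 8.14 gal/min

Cap-side area A_cap = π/4 × (3.69 in)² = 10.69 in^2
Rod-side annular area A_ann = π/4 × (3.69² − 2.18²) = 6.962 in^2
Piston speed v = Q_in/A_cap; rod-end outflow Q_out = v × A_ann = Q_in × A_ann/A_cap.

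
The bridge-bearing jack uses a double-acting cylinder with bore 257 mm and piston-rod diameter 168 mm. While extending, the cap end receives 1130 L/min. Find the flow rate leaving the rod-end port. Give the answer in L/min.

Cap-side area A_cap = π/4 × (257 mm)² = 51870 mm^2
Rod-side annular area A_ann = π/4 × (257² − 168²) = 29710 mm^2
Piston speed v = Q_in/A_cap; rod-end outflow Q_out = v × A_ann = Q_in × A_ann/A_cap.

Q_out ≈ 647 L/min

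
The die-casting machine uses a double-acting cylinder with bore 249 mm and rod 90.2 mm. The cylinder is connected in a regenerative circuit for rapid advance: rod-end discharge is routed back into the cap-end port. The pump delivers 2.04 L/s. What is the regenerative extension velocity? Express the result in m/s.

v ≈ 0.319 m/s

In regeneration the rod-end outflow joins the pump flow into the cap end, so the net volume the pump must supply per unit advance equals the rod cross-section area.
Rod cross-section A_rod = π/4 × (90.2 mm)² = 6390 mm^2
v = Q_pump / A_rod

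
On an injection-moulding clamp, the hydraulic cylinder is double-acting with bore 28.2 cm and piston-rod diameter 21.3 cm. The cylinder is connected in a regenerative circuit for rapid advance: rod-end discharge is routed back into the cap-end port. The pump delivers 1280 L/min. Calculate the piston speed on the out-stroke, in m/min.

v ≈ 35.9 m/min

In regeneration the rod-end outflow joins the pump flow into the cap end, so the net volume the pump must supply per unit advance equals the rod cross-section area.
Rod cross-section A_rod = π/4 × (21.3 cm)² = 356.3 cm^2
v = Q_pump / A_rod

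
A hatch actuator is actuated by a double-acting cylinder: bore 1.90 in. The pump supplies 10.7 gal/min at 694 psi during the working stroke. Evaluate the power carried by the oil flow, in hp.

Hydraulic power = P × Q

W ≈ 4.33 hp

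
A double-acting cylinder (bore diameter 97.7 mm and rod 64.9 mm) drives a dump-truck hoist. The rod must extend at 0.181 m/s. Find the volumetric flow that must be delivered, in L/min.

Cap-side area A_cap = π/4 × (97.7 mm)² = 7497 mm^2
Q = A × v

Q ≈ 81.4 L/min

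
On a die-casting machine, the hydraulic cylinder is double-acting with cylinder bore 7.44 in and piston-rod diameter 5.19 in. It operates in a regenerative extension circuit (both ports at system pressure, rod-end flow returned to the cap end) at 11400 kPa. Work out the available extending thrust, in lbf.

With equal pressure on both faces, forces on the annular region cancel; the net push is pressure × rod cross-section.
Rod cross-section A_rod = π/4 × (5.19 in)² = 21.16 in^2
F = P × A_rod

F ≈ 35000 lbf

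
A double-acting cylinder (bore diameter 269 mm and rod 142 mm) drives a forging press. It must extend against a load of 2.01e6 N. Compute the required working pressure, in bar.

P ≈ 354 bar

Cap-side area A_cap = π/4 × (269 mm)² = 56830 mm^2
P = F / A = 2.01e6 N / A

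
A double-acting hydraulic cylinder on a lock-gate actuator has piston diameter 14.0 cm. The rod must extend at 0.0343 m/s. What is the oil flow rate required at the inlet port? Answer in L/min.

Q ≈ 31.7 L/min

Cap-side area A_cap = π/4 × (14.0 cm)² = 153.9 cm^2
Q = A × v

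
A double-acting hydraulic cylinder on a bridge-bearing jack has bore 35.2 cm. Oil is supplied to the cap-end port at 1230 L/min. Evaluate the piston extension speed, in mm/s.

v ≈ 211 mm/s

Cap-side area A_cap = π/4 × (35.2 cm)² = 973.1 cm^2
v = Q / A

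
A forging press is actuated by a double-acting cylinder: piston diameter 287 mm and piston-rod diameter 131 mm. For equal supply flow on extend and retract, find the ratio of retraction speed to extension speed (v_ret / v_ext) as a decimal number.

v_ret/v_ext ≈ 1.26

Cap-side area A_cap = π/4 × (287 mm)² = 64690 mm^2
Rod-side annular area A_ann = π/4 × (287² − 131²) = 51210 mm^2
For equal Q, v ∝ 1/A, so v_ret/v_ext = A_cap/A_ann.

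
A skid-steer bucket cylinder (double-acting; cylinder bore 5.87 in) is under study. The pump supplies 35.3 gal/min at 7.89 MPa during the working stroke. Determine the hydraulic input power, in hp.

W ≈ 23.6 hp

Hydraulic power = P × Q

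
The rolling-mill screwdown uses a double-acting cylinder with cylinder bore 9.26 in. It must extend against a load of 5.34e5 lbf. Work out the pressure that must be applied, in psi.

P ≈ 7930 psi

Cap-side area A_cap = π/4 × (9.26 in)² = 67.35 in^2
P = F / A = 5.34e5 lbf / A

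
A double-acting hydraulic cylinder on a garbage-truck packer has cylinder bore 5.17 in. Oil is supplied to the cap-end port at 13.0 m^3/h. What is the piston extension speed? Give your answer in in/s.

v ≈ 10.5 in/s

Cap-side area A_cap = π/4 × (5.17 in)² = 20.99 in^2
v = Q / A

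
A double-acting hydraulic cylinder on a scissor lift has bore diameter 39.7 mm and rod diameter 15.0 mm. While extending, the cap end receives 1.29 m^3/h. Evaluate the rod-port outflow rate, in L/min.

Cap-side area A_cap = π/4 × (39.7 mm)² = 1238 mm^2
Rod-side annular area A_ann = π/4 × (39.7² − 15.0²) = 1061 mm^2
Piston speed v = Q_in/A_cap; rod-end outflow Q_out = v × A_ann = Q_in × A_ann/A_cap.

Q_out ≈ 18.4 L/min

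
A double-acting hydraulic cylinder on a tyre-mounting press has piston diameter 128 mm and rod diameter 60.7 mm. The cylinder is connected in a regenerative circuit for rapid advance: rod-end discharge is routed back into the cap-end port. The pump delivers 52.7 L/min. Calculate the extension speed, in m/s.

v ≈ 0.304 m/s

In regeneration the rod-end outflow joins the pump flow into the cap end, so the net volume the pump must supply per unit advance equals the rod cross-section area.
Rod cross-section A_rod = π/4 × (60.7 mm)² = 2894 mm^2
v = Q_pump / A_rod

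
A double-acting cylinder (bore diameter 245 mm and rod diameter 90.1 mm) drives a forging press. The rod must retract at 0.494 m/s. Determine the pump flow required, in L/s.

Q ≈ 20.1 L/s

Rod-side annular area A_ann = π/4 × (245² − 90.1²) = 40770 mm^2
Q = A × v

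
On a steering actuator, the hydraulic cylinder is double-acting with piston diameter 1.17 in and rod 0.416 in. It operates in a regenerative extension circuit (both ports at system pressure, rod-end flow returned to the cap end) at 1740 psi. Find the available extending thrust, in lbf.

With equal pressure on both faces, forces on the annular region cancel; the net push is pressure × rod cross-section.
Rod cross-section A_rod = π/4 × (0.416 in)² = 0.1359 in^2
F = P × A_rod

F ≈ 236 lbf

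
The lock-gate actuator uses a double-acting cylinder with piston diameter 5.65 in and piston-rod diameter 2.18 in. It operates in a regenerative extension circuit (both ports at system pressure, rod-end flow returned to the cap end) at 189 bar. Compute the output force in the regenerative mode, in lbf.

F ≈ 10200 lbf

With equal pressure on both faces, forces on the annular region cancel; the net push is pressure × rod cross-section.
Rod cross-section A_rod = π/4 × (2.18 in)² = 3.733 in^2
F = P × A_rod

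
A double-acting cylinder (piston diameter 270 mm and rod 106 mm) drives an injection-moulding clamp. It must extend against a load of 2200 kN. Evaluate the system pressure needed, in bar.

Cap-side area A_cap = π/4 × (270 mm)² = 57260 mm^2
P = F / A = 2200 kN / A

P ≈ 384 bar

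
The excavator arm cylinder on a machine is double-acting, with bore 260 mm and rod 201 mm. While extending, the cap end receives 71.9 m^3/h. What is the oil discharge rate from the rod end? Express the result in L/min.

Q_out ≈ 482 L/min

Cap-side area A_cap = π/4 × (260 mm)² = 53090 mm^2
Rod-side annular area A_ann = π/4 × (260² − 201²) = 21360 mm^2
Piston speed v = Q_in/A_cap; rod-end outflow Q_out = v × A_ann = Q_in × A_ann/A_cap.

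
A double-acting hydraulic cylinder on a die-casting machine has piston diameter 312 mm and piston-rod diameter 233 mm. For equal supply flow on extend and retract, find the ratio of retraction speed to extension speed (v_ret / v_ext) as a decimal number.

v_ret/v_ext ≈ 2.26

Cap-side area A_cap = π/4 × (312 mm)² = 76450 mm^2
Rod-side annular area A_ann = π/4 × (312² − 233²) = 33820 mm^2
For equal Q, v ∝ 1/A, so v_ret/v_ext = A_cap/A_ann.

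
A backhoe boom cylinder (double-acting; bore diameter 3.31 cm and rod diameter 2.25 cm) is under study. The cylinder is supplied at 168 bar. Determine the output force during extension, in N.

F ≈ 14500 N

Cap-side area A_cap = π/4 × (3.31 cm)² = 8.605 cm^2
F = P × A_cap = 168 bar × A_cap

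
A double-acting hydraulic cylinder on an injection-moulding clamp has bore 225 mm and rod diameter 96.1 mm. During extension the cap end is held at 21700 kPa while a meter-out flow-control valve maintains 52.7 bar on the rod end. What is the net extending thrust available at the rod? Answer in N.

F ≈ 6.91e5 N

Cap-side area A_cap = π/4 × (225 mm)² = 39760 mm^2
Rod-side annular area A_ann = π/4 × (225² − 96.1²) = 32510 mm^2
Net thrust = P_cap·A_cap − P_rod·A_ann = 8.628e5 N − 1.713e5 N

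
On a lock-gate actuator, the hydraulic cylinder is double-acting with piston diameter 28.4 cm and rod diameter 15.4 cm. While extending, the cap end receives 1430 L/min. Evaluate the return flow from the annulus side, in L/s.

Q_out ≈ 16.8 L/s

Cap-side area A_cap = π/4 × (28.4 cm)² = 633.5 cm^2
Rod-side annular area A_ann = π/4 × (28.4² − 15.4²) = 447.2 cm^2
Piston speed v = Q_in/A_cap; rod-end outflow Q_out = v × A_ann = Q_in × A_ann/A_cap.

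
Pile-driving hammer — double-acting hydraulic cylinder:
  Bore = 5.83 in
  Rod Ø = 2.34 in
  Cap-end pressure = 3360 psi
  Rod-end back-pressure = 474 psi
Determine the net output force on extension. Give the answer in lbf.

F ≈ 79100 lbf

Cap-side area A_cap = π/4 × (5.83 in)² = 26.69 in^2
Rod-side annular area A_ann = π/4 × (5.83² − 2.34²) = 22.39 in^2
Net thrust = P_cap·A_cap − P_rod·A_ann = 89690 lbf − 10610 lbf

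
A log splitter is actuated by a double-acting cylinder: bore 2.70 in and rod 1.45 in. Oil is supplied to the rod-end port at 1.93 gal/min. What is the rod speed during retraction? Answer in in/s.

Rod-side annular area A_ann = π/4 × (2.70² − 1.45²) = 4.074 in^2
Flow into the rod-end port fills the annular volume.
v = Q / A

v ≈ 1.82 in/s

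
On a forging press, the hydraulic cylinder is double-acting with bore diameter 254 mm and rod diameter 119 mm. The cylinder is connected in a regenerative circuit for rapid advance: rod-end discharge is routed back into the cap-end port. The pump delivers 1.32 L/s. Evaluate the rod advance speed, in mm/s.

In regeneration the rod-end outflow joins the pump flow into the cap end, so the net volume the pump must supply per unit advance equals the rod cross-section area.
Rod cross-section A_rod = π/4 × (119 mm)² = 11120 mm^2
v = Q_pump / A_rod

v ≈ 119 mm/s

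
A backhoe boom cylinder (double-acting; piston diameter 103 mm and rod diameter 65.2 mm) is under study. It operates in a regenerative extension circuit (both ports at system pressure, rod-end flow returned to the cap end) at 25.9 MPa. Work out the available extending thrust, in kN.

F ≈ 86.5 kN

With equal pressure on both faces, forces on the annular region cancel; the net push is pressure × rod cross-section.
Rod cross-section A_rod = π/4 × (65.2 mm)² = 3339 mm^2
F = P × A_rod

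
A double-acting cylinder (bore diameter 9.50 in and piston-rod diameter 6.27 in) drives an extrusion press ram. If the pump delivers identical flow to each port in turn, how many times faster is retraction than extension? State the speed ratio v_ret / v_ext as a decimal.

Cap-side area A_cap = π/4 × (9.50 in)² = 70.88 in^2
Rod-side annular area A_ann = π/4 × (9.50² − 6.27²) = 40.01 in^2
For equal Q, v ∝ 1/A, so v_ret/v_ext = A_cap/A_ann.

v_ret/v_ext ≈ 1.77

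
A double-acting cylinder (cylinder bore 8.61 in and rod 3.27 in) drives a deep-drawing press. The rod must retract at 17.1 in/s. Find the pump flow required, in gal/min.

Rod-side annular area A_ann = π/4 × (8.61² − 3.27²) = 49.83 in^2
Q = A × v

Q ≈ 221 gal/min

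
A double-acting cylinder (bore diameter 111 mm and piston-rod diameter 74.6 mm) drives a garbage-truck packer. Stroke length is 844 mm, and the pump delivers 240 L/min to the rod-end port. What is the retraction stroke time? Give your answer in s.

Rod-side annular area A_ann = π/4 × (111² − 74.6²) = 5306 mm^2
Swept volume V = A × L; t = V / Q = A·L / Q

t ≈ 1.12 s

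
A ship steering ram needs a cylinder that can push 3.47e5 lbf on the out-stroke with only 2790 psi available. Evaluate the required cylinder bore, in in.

D ≈ 12.6 in

Extension force acts on the full piston face: F = P × (π/4)D².
D = √(4F / (πP)) = √(4 × 3.47e5 lbf / (π × 2790 psi))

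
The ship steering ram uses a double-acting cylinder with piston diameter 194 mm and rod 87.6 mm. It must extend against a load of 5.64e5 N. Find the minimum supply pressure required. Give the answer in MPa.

Cap-side area A_cap = π/4 × (194 mm)² = 29560 mm^2
P = F / A = 5.64e5 N / A

P ≈ 19.1 MPa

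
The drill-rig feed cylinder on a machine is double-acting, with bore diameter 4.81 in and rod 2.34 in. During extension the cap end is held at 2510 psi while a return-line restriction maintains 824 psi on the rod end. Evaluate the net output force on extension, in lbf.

Cap-side area A_cap = π/4 × (4.81 in)² = 18.17 in^2
Rod-side annular area A_ann = π/4 × (4.81² − 2.34²) = 13.87 in^2
Net thrust = P_cap·A_cap − P_rod·A_ann = 45610 lbf − 11430 lbf

F ≈ 34200 lbf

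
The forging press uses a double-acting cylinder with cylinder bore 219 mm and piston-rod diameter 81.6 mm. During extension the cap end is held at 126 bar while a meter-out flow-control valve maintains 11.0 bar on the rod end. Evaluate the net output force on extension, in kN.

Cap-side area A_cap = π/4 × (219 mm)² = 37670 mm^2
Rod-side annular area A_ann = π/4 × (219² − 81.6²) = 32440 mm^2
Net thrust = P_cap·A_cap − P_rod·A_ann = 474.6 kN − 35.68 kN

F ≈ 439 kN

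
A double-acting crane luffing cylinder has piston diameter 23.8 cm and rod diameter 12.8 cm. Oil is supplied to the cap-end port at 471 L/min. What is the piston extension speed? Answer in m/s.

Cap-side area A_cap = π/4 × (23.8 cm)² = 444.9 cm^2
v = Q / A

v ≈ 0.176 m/s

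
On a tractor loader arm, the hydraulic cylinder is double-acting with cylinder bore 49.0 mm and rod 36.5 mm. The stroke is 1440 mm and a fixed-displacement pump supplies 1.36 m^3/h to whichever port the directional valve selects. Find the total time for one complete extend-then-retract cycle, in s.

t ≈ 10.4 s

Cap-side area A_cap = π/4 × (49.0 mm)² = 1886 mm^2
Rod-side annular area A_ann = π/4 × (49.0² − 36.5²) = 839.4 mm^2
t_ext = A_cap·L/Q = 7.188 s
t_ret = A_ann·L/Q = 3.200 s
t_cycle = t_ext + t_ret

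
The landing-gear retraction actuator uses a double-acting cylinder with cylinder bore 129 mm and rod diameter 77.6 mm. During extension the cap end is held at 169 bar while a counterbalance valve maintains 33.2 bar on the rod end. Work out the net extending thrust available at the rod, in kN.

Cap-side area A_cap = π/4 × (129 mm)² = 13070 mm^2
Rod-side annular area A_ann = π/4 × (129² − 77.6²) = 8340 mm^2
Net thrust = P_cap·A_cap − P_rod·A_ann = 220.9 kN − 27.69 kN

F ≈ 193 kN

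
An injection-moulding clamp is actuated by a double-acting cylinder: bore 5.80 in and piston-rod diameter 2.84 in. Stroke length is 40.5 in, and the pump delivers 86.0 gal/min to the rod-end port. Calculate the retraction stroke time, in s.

t ≈ 2.46 s

Rod-side annular area A_ann = π/4 × (5.80² − 2.84²) = 20.09 in^2
Swept volume V = A × L; t = V / Q = A·L / Q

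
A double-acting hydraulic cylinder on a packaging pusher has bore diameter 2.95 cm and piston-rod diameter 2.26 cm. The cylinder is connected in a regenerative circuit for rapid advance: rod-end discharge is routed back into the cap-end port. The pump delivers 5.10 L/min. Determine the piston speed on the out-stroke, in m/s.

In regeneration the rod-end outflow joins the pump flow into the cap end, so the net volume the pump must supply per unit advance equals the rod cross-section area.
Rod cross-section A_rod = π/4 × (2.26 cm)² = 4.011 cm^2
v = Q_pump / A_rod

v ≈ 0.212 m/s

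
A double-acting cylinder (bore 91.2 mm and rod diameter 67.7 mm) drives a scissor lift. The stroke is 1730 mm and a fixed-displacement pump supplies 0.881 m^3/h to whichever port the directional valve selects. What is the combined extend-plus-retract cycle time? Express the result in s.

t ≈ 66.9 s

Cap-side area A_cap = π/4 × (91.2 mm)² = 6533 mm^2
Rod-side annular area A_ann = π/4 × (91.2² − 67.7²) = 2933 mm^2
t_ext = A_cap·L/Q = 46.18 s
t_ret = A_ann·L/Q = 20.73 s
t_cycle = t_ext + t_ret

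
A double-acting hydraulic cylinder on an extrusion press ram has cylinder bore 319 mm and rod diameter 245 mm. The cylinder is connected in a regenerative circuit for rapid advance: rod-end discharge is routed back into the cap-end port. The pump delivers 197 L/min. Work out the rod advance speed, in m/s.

In regeneration the rod-end outflow joins the pump flow into the cap end, so the net volume the pump must supply per unit advance equals the rod cross-section area.
Rod cross-section A_rod = π/4 × (245 mm)² = 47140 mm^2
v = Q_pump / A_rod

v ≈ 0.0696 m/s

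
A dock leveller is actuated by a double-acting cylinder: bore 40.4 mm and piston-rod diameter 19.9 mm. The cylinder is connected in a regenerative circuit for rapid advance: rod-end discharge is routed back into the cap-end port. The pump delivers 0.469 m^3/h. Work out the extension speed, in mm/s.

v ≈ 419 mm/s

In regeneration the rod-end outflow joins the pump flow into the cap end, so the net volume the pump must supply per unit advance equals the rod cross-section area.
Rod cross-section A_rod = π/4 × (19.9 mm)² = 311.0 mm^2
v = Q_pump / A_rod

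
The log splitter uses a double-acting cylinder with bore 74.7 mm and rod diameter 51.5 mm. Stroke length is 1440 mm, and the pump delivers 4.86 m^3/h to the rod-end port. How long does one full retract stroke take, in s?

t ≈ 2.45 s

Rod-side annular area A_ann = π/4 × (74.7² − 51.5²) = 2300 mm^2
Swept volume V = A × L; t = V / Q = A·L / Q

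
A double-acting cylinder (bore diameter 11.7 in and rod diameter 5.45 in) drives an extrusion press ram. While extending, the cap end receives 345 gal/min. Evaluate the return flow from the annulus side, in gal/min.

Q_out ≈ 270 gal/min

Cap-side area A_cap = π/4 × (11.7 in)² = 107.5 in^2
Rod-side annular area A_ann = π/4 × (11.7² − 5.45²) = 84.18 in^2
Piston speed v = Q_in/A_cap; rod-end outflow Q_out = v × A_ann = Q_in × A_ann/A_cap.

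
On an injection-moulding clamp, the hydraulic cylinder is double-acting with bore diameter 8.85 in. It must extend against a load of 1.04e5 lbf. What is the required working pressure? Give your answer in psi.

Cap-side area A_cap = π/4 × (8.85 in)² = 61.51 in^2
P = F / A = 1.04e5 lbf / A

P ≈ 1690 psi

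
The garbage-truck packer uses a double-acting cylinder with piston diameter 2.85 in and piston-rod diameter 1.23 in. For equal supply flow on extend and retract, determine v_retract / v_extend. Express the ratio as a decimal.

v_ret/v_ext ≈ 1.23

Cap-side area A_cap = π/4 × (2.85 in)² = 6.379 in^2
Rod-side annular area A_ann = π/4 × (2.85² − 1.23²) = 5.191 in^2
For equal Q, v ∝ 1/A, so v_ret/v_ext = A_cap/A_ann.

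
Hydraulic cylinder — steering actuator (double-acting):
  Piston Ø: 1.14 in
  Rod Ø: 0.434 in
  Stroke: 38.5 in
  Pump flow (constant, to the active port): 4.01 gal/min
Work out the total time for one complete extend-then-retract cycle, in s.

Cap-side area A_cap = π/4 × (1.14 in)² = 1.021 in^2
Rod-side annular area A_ann = π/4 × (1.14² − 0.434²) = 0.8728 in^2
t_ext = A_cap·L/Q = 2.545 s
t_ret = A_ann·L/Q = 2.176 s
t_cycle = t_ext + t_ret

t ≈ 4.72 s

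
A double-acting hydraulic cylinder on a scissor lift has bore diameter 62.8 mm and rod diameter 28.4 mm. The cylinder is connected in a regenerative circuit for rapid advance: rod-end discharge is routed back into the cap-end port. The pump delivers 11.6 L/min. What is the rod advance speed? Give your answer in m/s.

v ≈ 0.305 m/s

In regeneration the rod-end outflow joins the pump flow into the cap end, so the net volume the pump must supply per unit advance equals the rod cross-section area.
Rod cross-section A_rod = π/4 × (28.4 mm)² = 633.5 mm^2
v = Q_pump / A_rod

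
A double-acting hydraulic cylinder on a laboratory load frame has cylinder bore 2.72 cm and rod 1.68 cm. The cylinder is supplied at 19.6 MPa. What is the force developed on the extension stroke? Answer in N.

Cap-side area A_cap = π/4 × (2.72 cm)² = 5.811 cm^2
F = P × A_cap = 19.6 MPa × A_cap

F ≈ 11400 N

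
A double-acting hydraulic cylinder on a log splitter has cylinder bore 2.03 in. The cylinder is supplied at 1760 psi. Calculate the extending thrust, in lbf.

F ≈ 5700 lbf

Cap-side area A_cap = π/4 × (2.03 in)² = 3.237 in^2
F = P × A_cap = 1760 psi × A_cap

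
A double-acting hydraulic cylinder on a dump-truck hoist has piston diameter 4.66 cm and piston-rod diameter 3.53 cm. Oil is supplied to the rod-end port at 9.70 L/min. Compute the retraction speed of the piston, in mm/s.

v ≈ 222 mm/s

Rod-side annular area A_ann = π/4 × (4.66² − 3.53²) = 7.269 cm^2
Flow into the rod-end port fills the annular volume.
v = Q / A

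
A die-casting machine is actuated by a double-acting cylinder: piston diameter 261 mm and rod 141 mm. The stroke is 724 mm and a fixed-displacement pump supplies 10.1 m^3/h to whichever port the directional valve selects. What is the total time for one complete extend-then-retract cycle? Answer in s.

t ≈ 23.6 s

Cap-side area A_cap = π/4 × (261 mm)² = 53500 mm^2
Rod-side annular area A_ann = π/4 × (261² − 141²) = 37890 mm^2
t_ext = A_cap·L/Q = 13.81 s
t_ret = A_ann·L/Q = 9.777 s
t_cycle = t_ext + t_ret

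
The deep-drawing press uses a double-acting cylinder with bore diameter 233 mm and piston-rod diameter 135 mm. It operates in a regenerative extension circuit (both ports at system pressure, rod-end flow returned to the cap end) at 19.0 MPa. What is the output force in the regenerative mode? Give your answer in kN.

With equal pressure on both faces, forces on the annular region cancel; the net push is pressure × rod cross-section.
Rod cross-section A_rod = π/4 × (135 mm)² = 14310 mm^2
F = P × A_rod

F ≈ 272 kN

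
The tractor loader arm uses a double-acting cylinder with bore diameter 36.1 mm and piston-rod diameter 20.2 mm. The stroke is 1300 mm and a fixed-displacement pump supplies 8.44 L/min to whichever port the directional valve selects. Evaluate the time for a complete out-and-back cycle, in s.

Cap-side area A_cap = π/4 × (36.1 mm)² = 1024 mm^2
Rod-side annular area A_ann = π/4 × (36.1² − 20.2²) = 703.1 mm^2
t_ext = A_cap·L/Q = 9.459 s
t_ret = A_ann·L/Q = 6.498 s
t_cycle = t_ext + t_ret

t ≈ 16.0 s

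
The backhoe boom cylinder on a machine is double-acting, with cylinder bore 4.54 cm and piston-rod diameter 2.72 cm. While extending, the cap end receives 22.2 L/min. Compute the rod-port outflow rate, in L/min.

Cap-side area A_cap = π/4 × (4.54 cm)² = 16.19 cm^2
Rod-side annular area A_ann = π/4 × (4.54² − 2.72²) = 10.38 cm^2
Piston speed v = Q_in/A_cap; rod-end outflow Q_out = v × A_ann = Q_in × A_ann/A_cap.

Q_out ≈ 14.2 L/min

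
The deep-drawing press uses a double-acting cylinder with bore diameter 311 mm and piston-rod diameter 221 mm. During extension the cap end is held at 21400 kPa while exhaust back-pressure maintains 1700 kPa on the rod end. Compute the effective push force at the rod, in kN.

Cap-side area A_cap = π/4 × (311 mm)² = 75960 mm^2
Rod-side annular area A_ann = π/4 × (311² − 221²) = 37600 mm^2
Net thrust = P_cap·A_cap − P_rod·A_ann = 1626 kN − 63.93 kN

F ≈ 1560 kN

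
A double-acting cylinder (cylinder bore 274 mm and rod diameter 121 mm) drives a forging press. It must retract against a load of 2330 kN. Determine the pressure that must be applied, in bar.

P ≈ 491 bar

Rod-side annular area A_ann = π/4 × (274² − 121²) = 47470 mm^2
Retraction: pressure acts on the annular area.
P = F / A = 2330 kN / A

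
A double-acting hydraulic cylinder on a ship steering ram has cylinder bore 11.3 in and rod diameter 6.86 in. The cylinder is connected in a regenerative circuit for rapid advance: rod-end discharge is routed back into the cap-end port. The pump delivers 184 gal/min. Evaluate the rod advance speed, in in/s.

v ≈ 19.2 in/s

In regeneration the rod-end outflow joins the pump flow into the cap end, so the net volume the pump must supply per unit advance equals the rod cross-section area.
Rod cross-section A_rod = π/4 × (6.86 in)² = 36.96 in^2
v = Q_pump / A_rod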